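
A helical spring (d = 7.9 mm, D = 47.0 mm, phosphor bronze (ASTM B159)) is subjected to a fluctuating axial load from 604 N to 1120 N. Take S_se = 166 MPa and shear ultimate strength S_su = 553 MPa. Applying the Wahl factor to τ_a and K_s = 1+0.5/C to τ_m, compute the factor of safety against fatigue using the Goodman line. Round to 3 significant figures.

C = D/d = 47.0/7.9 = 5.9494; K_W = (4C−1)/(4C−4)+0.615/C = 1.2549; K_s = 1+0.5/C = 1.0840
F_a = (F_max−F_min)/2 = 258 N; F_m = (F_max+F_min)/2 = 862 N
τ_a = K_W·8F_aD/(πd³) = 1.2549 × 62.629 = 78.594 MPa
τ_m = K_s·8F_mD/(πd³) = 1.0840 × 209.25 = 226.84 MPa
Goodman: 1/n_f = τ_a/S_se + τ_m/S_su = 78.594/166 + 226.84/553 = 0.47346 + 0.41019 = 0.88365
n_f = 1/0.88365 = 1.132

1.13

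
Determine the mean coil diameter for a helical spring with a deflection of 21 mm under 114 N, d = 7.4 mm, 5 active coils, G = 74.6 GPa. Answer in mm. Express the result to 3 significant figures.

Required rate k = F/δ = 114/21 = 5.4286 N/mm
D = (Gd⁴/(8N_a·k))^(1/3) = (74.6×10³·7.4⁴/(8·5·5.4286))^(1/3)
  = (1.0302e+06)^(1/3) = 100.9966 mm

101 mm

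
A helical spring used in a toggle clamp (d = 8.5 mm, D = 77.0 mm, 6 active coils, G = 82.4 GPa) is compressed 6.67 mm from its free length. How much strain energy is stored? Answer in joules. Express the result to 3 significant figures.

0.437 J

k = Gd⁴/(8D³N_a) = (82.4×10³)(8.5⁴)/(8·77.0³·6) = 19.629 N/mm
U = ½kδ² = 0.5 × 19.629 × 6.67² = 436.63 N·mm = 0.43663 J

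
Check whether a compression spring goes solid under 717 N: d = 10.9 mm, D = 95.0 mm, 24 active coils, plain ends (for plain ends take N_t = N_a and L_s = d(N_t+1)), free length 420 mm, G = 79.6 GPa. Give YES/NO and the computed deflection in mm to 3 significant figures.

k = Gd⁴/(8D³N_a) = (79.6×10³)(10.9⁴)/(8·95.0³·24) = 6.8257 N/mm
N_t = 24; L_s = 10.9·25 = 272.5 mm; δ_solid = L₀ − L_s = 420 − 272.5 = 147.5 mm
δ = F/k = 717/6.8257 = 105.04 mm
δ < δ_solid → spring does not go solid

NO, δ = 105 mm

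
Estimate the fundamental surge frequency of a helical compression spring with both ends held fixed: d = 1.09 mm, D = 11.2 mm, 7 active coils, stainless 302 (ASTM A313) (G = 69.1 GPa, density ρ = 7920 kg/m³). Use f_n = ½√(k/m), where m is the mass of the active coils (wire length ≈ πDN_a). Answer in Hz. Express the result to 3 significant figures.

k = Gd⁴/(8D³N_a) = (69.1×10³)(1.09⁴)/(8·11.2³·7) = 1.2398 N/mm = 1239.8 N/m
Wire length L = πDN_a = π·11.2·7 = 246.3 mm
m = ρ·(πd²/4)·L = 7920 × 0.93313×10⁻⁶ m² × 0.2463 m = 0.0018203 kg
f_n = ½√(k/m) = 0.5·√(1239.8/0.0018203) = 0.5·√(6.811e+05) = 412.64 Hz

413 Hz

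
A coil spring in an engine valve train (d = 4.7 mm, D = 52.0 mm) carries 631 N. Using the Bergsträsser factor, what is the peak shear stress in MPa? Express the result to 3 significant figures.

902 MPa

Spring index C = D/d = 52.0/4.7 = 11.0638
K_B = (4C+2)/(4C−3) = 46.255/41.255 = 1.1212
τ₀ = 8FD/(πd³) = 8·631·52.0/(π·4.7³) = 262496/326.17 = 804.78 MPa
τ_max = K·τ₀ = 1.1212 × 804.78 = 902.32 MPa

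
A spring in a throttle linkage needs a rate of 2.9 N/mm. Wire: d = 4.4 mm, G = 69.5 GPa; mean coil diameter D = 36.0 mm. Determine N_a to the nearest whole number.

N_a = Gd⁴/(8D³k) = (69.5×10³ × 4.4⁴)/(8 × 36.0³ × 2.9)
    = 2.60493e+07 / 1.08242e+06 = 24.07 → 24 coils

24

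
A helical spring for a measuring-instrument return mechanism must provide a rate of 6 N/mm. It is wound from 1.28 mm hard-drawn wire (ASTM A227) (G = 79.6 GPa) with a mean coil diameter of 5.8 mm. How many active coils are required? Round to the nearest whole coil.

N_a = Gd⁴/(8D³k) = (79.6×10³ × 1.28⁴)/(8 × 5.8³ × 6)
    = 213675 / 9365.38 = 22.82 → 23 coils

23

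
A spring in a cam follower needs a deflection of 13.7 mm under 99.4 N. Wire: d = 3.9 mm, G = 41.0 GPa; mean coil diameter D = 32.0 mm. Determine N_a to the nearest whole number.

Required rate k = F/δ = 99.4/13.7 = 7.2555 N/mm
N_a = Gd⁴/(8D³k) = (41.0×10³ × 3.9⁴)/(8 × 32.0³ × 7.2555)
    = 9.48511e+06 / 1.90198e+06 = 4.987 → 5 coils

5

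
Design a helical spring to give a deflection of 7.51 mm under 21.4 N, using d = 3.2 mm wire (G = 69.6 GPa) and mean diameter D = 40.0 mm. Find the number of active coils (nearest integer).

5

Required rate k = F/δ = 21.4/7.51 = 2.8495 N/mm
N_a = Gd⁴/(8D³k) = (69.6×10³ × 3.2⁴)/(8 × 40.0³ × 2.8495)
    = 7.29809e+06 / 1.45896e+06 = 5.002 → 5 coils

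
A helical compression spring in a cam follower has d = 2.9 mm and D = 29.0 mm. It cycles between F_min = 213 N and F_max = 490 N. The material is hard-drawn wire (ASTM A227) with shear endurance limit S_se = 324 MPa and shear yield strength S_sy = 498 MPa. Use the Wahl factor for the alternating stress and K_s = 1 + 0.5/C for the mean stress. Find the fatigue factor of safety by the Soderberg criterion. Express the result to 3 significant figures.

C = D/d = 29.0/2.9 = 10.0000; K_W = (4C−1)/(4C−4)+0.615/C = 1.1448; K_s = 1+0.5/C = 1.0500
F_a = (F_max−F_min)/2 = 138.5 N; F_m = (F_max+F_min)/2 = 351.5 N
τ_a = K_W·8F_aD/(πd³) = 1.1448 × 419.37 = 480.1 MPa
τ_m = K_s·8F_mD/(πd³) = 1.0500 × 1064.3 = 1117.5 MPa
Soderberg: 1/n_f = τ_a/S_se + τ_m/S_sy = 480.1/324 + 1117.5/498 = 1.48181 + 2.24403 = 3.7258
n_f = 1/3.7258 = 0.2684

0.268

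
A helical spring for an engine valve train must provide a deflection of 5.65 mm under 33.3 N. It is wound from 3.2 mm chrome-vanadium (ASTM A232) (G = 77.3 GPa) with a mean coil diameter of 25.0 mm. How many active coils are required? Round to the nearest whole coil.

Required rate k = F/δ = 33.3/5.65 = 5.8938 N/mm
N_a = Gd⁴/(8D³k) = (77.3×10³ × 3.2⁴)/(8 × 25.0³ × 5.8938)
    = 8.10549e+06 / 736726 = 11 → 11 coils

11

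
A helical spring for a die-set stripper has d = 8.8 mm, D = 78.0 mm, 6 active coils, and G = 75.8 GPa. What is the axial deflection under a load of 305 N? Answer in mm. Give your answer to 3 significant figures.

k = Gd⁴/(8D³N_a) = (75.8×10³)(8.8⁴)/(8·78.0³·6) = 19.956 N/mm
δ = F/k = 305 / 19.956 = 15.284 mm

15.3 mm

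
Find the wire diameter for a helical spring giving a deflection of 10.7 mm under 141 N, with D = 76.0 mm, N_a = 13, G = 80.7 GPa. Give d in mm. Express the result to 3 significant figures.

Required rate k = F/δ = 141/10.7 = 13.178 N/mm
d = (8D³N_a·k / G)^(1/4) = (8·76.0³·13·13.178 / (80.7×10³))^0.25
  = (7454.8)^0.25 = 9.2920 mm

9.29 mm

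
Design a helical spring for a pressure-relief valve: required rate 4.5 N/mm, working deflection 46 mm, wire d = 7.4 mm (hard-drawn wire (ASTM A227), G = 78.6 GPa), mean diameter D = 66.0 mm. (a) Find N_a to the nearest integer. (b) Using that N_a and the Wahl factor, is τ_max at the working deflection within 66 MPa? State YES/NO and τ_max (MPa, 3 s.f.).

(a) 23 coils; (b) NO, τ_max = 98.9 MPa

N_a = Gd⁴/(8D³k) = (78.6×10³)(7.4⁴)/(8·66.0³·4.5) = 22.77 → N_a = 23
Actual rate k = Gd⁴/(8D³·23) = 4.4555 N/mm
Working load F = kδ = 4.4555·46 = 204.95 N
C = 66.0/7.4 = 8.9189; K_W = (4C−1)/(4C−4)+0.615/C = 1.1637
τ_max = K_W·8FD/(πd³) = 1.1637·85.005 = 98.918 MPa
τ_max > 66 MPa → exceeds allowable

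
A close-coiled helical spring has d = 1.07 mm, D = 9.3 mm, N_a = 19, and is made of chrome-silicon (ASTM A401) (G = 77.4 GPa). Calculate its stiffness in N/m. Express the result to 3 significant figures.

830 N/m

k = Gd⁴/(8D³N_a) = (77.4×10³ × 1.07⁴) / (8 × 9.3³ × 19)
  = 101456 / 122262 = 0.82982 N/mm = 829.82 N/m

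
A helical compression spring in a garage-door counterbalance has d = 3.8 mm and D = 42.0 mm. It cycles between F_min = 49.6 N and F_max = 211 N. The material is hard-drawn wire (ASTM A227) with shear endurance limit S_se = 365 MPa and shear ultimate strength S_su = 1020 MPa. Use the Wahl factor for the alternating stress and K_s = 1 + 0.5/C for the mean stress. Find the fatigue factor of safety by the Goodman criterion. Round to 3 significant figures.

C = D/d = 42.0/3.8 = 11.0526; K_W = (4C−1)/(4C−4)+0.615/C = 1.1303; K_s = 1+0.5/C = 1.0452
F_a = (F_max−F_min)/2 = 80.7 N; F_m = (F_max+F_min)/2 = 130.3 N
τ_a = K_W·8F_aD/(πd³) = 1.1303 × 157.29 = 177.78 MPa
τ_m = K_s·8F_mD/(πd³) = 1.0452 × 253.97 = 265.46 MPa
Goodman: 1/n_f = τ_a/S_se + τ_m/S_su = 177.78/365 + 265.46/1020 = 0.48707 + 0.26025 = 0.74733
n_f = 1/0.74733 = 1.338

1.34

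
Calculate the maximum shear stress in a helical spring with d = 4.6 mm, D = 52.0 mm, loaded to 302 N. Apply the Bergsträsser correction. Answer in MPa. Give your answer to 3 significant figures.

460 MPa

Spring index C = D/d = 52.0/4.6 = 11.3043
K_B = (4C+2)/(4C−3) = 47.217/42.217 = 1.1184
τ₀ = 8FD/(πd³) = 8·302·52.0/(π·4.6³) = 125632/305.79 = 410.84 MPa
τ_max = K·τ₀ = 1.1184 × 410.84 = 459.5 MPa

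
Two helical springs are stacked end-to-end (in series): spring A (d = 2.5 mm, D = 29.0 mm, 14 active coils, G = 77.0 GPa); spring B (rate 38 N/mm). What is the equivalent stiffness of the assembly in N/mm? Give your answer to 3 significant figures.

k_A = Gd⁴/(8D³N_a) = (77.0×10³)(2.5⁴)/(8·29.0³·14) = 1.1011 N/mm
Series: 1/k_eq = 1/1.1011 + 1/38 = 0.93447; k_eq = 1.0701 N/mm

1.07 N/mm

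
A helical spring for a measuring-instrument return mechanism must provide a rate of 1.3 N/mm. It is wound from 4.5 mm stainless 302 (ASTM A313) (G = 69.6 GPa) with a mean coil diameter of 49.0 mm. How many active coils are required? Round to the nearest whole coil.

23

N_a = Gd⁴/(8D³k) = (69.6×10³ × 4.5⁴)/(8 × 49.0³ × 1.3)
    = 2.85404e+07 / 1.22355e+06 = 23.33 → 23 coils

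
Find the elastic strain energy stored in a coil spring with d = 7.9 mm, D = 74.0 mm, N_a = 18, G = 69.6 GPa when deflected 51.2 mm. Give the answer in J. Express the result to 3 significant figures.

6.09 J

k = Gd⁴/(8D³N_a) = (69.6×10³)(7.9⁴)/(8·74.0³·18) = 4.6458 N/mm
U = ½kδ² = 0.5 × 4.6458 × 51.2² = 6089.3 N·mm = 6.0893 J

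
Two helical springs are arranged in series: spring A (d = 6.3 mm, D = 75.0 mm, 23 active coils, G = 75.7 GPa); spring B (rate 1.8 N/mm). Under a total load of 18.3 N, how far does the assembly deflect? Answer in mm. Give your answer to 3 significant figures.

k_A = Gd⁴/(8D³N_a) = (75.7×10³)(6.3⁴)/(8·75.0³·23) = 1.5362 N/mm
Series: 1/k_eq = 1/1.5362 + 1/1.8 = 1.2065; k_eq = 0.82884 N/mm
δ = F/k_eq = 18.3/0.82884 = 22.079 mm

22.1 mm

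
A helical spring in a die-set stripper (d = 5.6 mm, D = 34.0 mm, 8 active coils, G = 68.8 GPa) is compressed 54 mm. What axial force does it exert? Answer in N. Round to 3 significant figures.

k = Gd⁴/(8D³N_a) = (68.8×10³)(5.6⁴)/(8·34.0³·8) = 26.898 N/mm
F = k·δ = 26.898 × 54 = 1452.5 N

1450 N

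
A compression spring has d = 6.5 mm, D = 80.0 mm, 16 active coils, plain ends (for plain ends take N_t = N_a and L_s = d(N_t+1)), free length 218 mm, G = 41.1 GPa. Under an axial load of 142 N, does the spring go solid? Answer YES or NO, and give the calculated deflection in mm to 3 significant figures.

YES, δ = 127 mm

k = Gd⁴/(8D³N_a) = (41.1×10³)(6.5⁴)/(8·80.0³·16) = 1.1195 N/mm
N_t = 16; L_s = 6.5·17 = 110.5 mm; δ_solid = L₀ − L_s = 218 − 110.5 = 107.5 mm
δ = F/k = 142/1.1195 = 126.84 mm
δ ≥ δ_solid → spring goes solid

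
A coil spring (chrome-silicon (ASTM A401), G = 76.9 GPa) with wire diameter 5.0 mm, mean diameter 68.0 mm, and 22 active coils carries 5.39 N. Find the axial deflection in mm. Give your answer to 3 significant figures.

k = Gd⁴/(8D³N_a) = (76.9×10³)(5.0⁴)/(8·68.0³·22) = 0.86849 N/mm
δ = F/k = 5.39 / 0.86849 = 6.2061 mm

6.21 mm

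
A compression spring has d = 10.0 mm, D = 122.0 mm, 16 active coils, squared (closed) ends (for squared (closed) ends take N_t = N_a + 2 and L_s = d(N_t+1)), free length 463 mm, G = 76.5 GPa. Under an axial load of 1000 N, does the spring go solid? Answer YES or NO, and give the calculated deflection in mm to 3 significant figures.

k = Gd⁴/(8D³N_a) = (76.5×10³)(10.0⁴)/(8·122.0³·16) = 3.2913 N/mm
N_t = 18; L_s = 10.0·19 = 190 mm; δ_solid = L₀ − L_s = 463 − 190 = 273 mm
δ = F/k = 1000/3.2913 = 303.83 mm
δ ≥ δ_solid → spring goes solid

YES, δ = 304 mm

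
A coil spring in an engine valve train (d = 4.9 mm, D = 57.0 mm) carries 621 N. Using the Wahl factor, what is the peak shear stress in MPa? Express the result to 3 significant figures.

861 MPa

Spring index C = D/d = 57.0/4.9 = 11.6327
K_W = (4C−1)/(4C−4) + 0.615/C = 45.531/42.531 + 0.0529 = 1.1234
τ₀ = 8FD/(πd³) = 8·621·57.0/(π·4.9³) = 283176/369.61 = 766.16 MPa
τ_max = K·τ₀ = 1.1234 × 766.16 = 860.71 MPa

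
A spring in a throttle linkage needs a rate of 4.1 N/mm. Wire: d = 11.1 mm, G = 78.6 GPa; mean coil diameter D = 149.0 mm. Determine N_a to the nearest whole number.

11

N_a = Gd⁴/(8D³k) = (78.6×10³ × 11.1⁴)/(8 × 149.0³ × 4.1)
    = 1.1932e+09 / 1.08501e+08 = 11 → 11 coils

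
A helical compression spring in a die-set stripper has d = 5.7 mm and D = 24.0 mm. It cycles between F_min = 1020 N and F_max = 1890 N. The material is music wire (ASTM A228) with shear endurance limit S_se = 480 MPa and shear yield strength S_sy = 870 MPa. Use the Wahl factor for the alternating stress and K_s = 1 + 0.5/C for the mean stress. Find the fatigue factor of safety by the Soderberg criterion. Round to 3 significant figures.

C = D/d = 24.0/5.7 = 4.2105; K_W = (4C−1)/(4C−4)+0.615/C = 1.3797; K_s = 1+0.5/C = 1.1187
F_a = (F_max−F_min)/2 = 435 N; F_m = (F_max+F_min)/2 = 1455 N
τ_a = K_W·8F_aD/(πd³) = 1.3797 × 143.55 = 198.06 MPa
τ_m = K_s·8F_mD/(πd³) = 1.1187 × 480.16 = 537.18 MPa
Soderberg: 1/n_f = τ_a/S_se + τ_m/S_sy = 198.06/480 + 537.18/870 = 0.41262 + 0.61745 = 1.0301
n_f = 1/1.0301 = 0.9708

0.971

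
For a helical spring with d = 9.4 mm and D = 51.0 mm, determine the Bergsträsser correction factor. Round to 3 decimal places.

C = D/d = 51.0/9.4 = 5.4255
K_B = (4C+2)/(4C−3) = 23.702/18.702 = 1.2673

1.267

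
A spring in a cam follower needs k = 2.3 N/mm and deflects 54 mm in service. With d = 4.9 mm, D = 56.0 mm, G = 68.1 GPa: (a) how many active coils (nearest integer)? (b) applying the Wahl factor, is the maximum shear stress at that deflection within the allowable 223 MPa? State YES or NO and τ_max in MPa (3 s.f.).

N_a = Gd⁴/(8D³k) = (68.1×10³)(4.9⁴)/(8·56.0³·2.3) = 12.15 → N_a = 12
Actual rate k = Gd⁴/(8D³·12) = 2.3286 N/mm
Working load F = kδ = 2.3286·54 = 125.74 N
C = 56.0/4.9 = 11.4286; K_W = (4C−1)/(4C−4)+0.615/C = 1.1257
τ_max = K_W·8FD/(πd³) = 1.1257·152.42 = 171.58 MPa
τ_max ≤ 223 MPa → acceptable

(a) 12 coils; (b) YES, τ_max = 172 MPa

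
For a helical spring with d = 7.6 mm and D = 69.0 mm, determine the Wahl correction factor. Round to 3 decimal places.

1.161

C = D/d = 69.0/7.6 = 9.0789
K_W = (4C−1)/(4C−4) + 0.615/C = 35.316/32.316 + 0.0677 = 1.1606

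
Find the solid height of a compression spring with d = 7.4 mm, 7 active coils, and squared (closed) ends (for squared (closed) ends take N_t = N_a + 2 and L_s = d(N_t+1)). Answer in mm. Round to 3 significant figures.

74.0 mm

squared (closed) ends: N_t = N_a + 2 = 7 + 2 = 9
L_s = d·(N_t+1) = 7.4 × 10 = 74 mm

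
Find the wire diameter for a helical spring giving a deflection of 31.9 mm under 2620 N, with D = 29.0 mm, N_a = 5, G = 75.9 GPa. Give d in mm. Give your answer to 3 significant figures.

5.70 mm

Required rate k = F/δ = 2620/31.9 = 82.132 N/mm
d = (8D³N_a·k / G)^(1/4) = (8·29.0³·5·82.132 / (75.9×10³))^0.25
  = (1055.7)^0.25 = 5.7001 mm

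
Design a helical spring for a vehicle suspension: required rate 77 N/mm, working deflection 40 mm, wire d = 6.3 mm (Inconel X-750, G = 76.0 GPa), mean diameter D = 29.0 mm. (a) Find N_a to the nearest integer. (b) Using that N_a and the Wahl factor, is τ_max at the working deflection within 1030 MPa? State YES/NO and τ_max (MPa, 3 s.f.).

N_a = Gd⁴/(8D³k) = (76.0×10³)(6.3⁴)/(8·29.0³·77) = 7.969 → N_a = 8
Actual rate k = Gd⁴/(8D³·8) = 76.701 N/mm
Working load F = kδ = 76.701·40 = 3068 N
C = 29.0/6.3 = 4.6032; K_W = (4C−1)/(4C−4)+0.615/C = 1.3418
τ_max = K_W·8FD/(πd³) = 1.3418·906.1 = 1215.8 MPa
τ_max > 1030 MPa → exceeds allowable

(a) 8 coils; (b) NO, τ_max = 1220 MPa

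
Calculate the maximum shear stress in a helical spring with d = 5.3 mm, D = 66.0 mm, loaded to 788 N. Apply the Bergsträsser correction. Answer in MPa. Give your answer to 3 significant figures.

985 MPa

Spring index C = D/d = 66.0/5.3 = 12.4528
K_B = (4C+2)/(4C−3) = 51.811/46.811 = 1.1068
τ₀ = 8FD/(πd³) = 8·788·66.0/(π·5.3³) = 416064/467.71 = 889.58 MPa
τ_max = K·τ₀ = 1.1068 × 889.58 = 984.59 MPa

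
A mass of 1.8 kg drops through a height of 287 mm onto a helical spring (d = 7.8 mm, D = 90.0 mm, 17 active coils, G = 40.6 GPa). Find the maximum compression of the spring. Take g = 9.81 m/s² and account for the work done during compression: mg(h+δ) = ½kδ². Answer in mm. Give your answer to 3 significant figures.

94.2 mm

k = Gd⁴/(8D³N_a) = (40.6×10³)(7.8⁴)/(8·90.0³·17) = 1.5158 N/mm
W = mg = 1.8 × 9.81 = 17.658 N
½kδ² − Wδ − Wh = 0 → δ = (W + √(W² + 2kWh))/k
δ = (17.658 + √(311.8 + 15363.5))/1.5158 = (17.658 + 125.2)/1.5158 = 94.248 mm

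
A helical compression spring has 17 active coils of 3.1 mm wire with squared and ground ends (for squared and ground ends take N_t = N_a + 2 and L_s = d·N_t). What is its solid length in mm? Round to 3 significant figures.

58.9 mm

squared and ground ends: N_t = N_a + 2 = 17 + 2 = 19
L_s = d·N_t = 3.1 × 19 = 58.9 mm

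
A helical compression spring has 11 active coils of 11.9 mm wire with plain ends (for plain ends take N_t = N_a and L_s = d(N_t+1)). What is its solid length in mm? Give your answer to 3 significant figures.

plain ends: N_t = N_a = 11
L_s = d·(N_t+1) = 11.9 × 12 = 142.8 mm

143 mm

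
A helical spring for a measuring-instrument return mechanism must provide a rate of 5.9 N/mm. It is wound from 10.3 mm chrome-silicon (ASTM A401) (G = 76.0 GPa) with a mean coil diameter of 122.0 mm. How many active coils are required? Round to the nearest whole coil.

10

N_a = Gd⁴/(8D³k) = (76.0×10³ × 10.3⁴)/(8 × 122.0³ × 5.9)
    = 8.55387e+08 / 8.5708e+07 = 9.98 → 10 coils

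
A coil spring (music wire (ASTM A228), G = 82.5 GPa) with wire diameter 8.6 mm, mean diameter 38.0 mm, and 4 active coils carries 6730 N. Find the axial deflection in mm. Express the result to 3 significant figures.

26.2 mm

k = Gd⁴/(8D³N_a) = (82.5×10³)(8.6⁴)/(8·38.0³·4) = 257.01 N/mm
δ = F/k = 6730 / 257.01 = 26.186 mm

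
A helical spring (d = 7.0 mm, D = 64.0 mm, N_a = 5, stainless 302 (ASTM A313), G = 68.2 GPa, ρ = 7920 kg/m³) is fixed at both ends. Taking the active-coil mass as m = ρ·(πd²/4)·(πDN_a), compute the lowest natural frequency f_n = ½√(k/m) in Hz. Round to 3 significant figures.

k = Gd⁴/(8D³N_a) = (68.2×10³)(7.0⁴)/(8·64.0³·5) = 15.616 N/mm = 15616 N/m
Wire length L = πDN_a = π·64.0·5 = 1005.3 mm
m = ρ·(πd²/4)·L = 7920 × 38.485×10⁻⁶ m² × 1.0053 m = 0.30642 kg
f_n = ½√(k/m) = 0.5·√(15616/0.30642) = 0.5·√(50964) = 112.88 Hz

113 Hz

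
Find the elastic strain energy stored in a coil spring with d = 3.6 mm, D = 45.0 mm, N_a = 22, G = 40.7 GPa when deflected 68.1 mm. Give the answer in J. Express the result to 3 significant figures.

k = Gd⁴/(8D³N_a) = (40.7×10³)(3.6⁴)/(8·45.0³·22) = 0.42624 N/mm
U = ½kδ² = 0.5 × 0.42624 × 68.1² = 988.37 N·mm = 0.98837 J

0.988 J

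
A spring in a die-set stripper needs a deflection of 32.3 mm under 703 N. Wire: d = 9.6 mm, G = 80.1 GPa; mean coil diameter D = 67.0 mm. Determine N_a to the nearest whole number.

Required rate k = F/δ = 703/32.3 = 21.765 N/mm
N_a = Gd⁴/(8D³k) = (80.1×10³ × 9.6⁴)/(8 × 67.0³ × 21.765)
    = 6.80327e+08 / 5.23681e+07 = 12.99 → 13 coils

13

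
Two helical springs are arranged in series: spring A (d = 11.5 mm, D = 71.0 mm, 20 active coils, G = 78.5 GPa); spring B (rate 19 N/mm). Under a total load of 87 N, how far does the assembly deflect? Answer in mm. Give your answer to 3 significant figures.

8.21 mm

k_A = Gd⁴/(8D³N_a) = (78.5×10³)(11.5⁴)/(8·71.0³·20) = 23.975 N/mm
Series: 1/k_eq = 1/23.975 + 1/19 = 0.094341; k_eq = 10.6 N/mm
δ = F/k_eq = 87/10.6 = 8.2077 mm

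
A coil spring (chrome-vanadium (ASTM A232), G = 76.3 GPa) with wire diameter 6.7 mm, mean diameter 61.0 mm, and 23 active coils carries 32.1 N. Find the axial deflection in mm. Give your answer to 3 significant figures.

k = Gd⁴/(8D³N_a) = (76.3×10³)(6.7⁴)/(8·61.0³·23) = 3.6814 N/mm
δ = F/k = 32.1 / 3.6814 = 8.7194 mm

8.72 mm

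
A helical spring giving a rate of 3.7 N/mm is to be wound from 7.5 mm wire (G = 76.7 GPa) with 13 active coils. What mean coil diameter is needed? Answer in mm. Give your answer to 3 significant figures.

D = (Gd⁴/(8N_a·k))^(1/3) = (76.7×10³·7.5⁴/(8·13·3.7))^(1/3)
  = (630675)^(1/3) = 85.7568 mm

85.8 mm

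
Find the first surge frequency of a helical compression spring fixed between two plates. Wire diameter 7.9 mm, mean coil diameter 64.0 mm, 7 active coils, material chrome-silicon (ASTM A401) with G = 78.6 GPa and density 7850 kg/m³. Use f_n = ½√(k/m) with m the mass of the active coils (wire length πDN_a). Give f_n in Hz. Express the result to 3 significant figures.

98.1 Hz

k = Gd⁴/(8D³N_a) = (78.6×10³)(7.9⁴)/(8·64.0³·7) = 20.855 N/mm = 20855 N/m
Wire length L = πDN_a = π·64.0·7 = 1407.4 mm
m = ρ·(πd²/4)·L = 7850 × 49.017×10⁻⁶ m² × 1.4074 m = 0.54155 kg
f_n = ½√(k/m) = 0.5·√(20855/0.54155) = 0.5·√(38509) = 98.118 Hz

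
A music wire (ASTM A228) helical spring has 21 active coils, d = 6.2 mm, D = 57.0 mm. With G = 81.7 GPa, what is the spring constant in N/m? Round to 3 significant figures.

3880 N/m

k = Gd⁴/(8D³N_a) = (81.7×10³ × 6.2⁴) / (8 × 57.0³ × 21)
  = 1.20723e+08 / 3.11124e+07 = 3.8802 N/mm = 3880.2 N/m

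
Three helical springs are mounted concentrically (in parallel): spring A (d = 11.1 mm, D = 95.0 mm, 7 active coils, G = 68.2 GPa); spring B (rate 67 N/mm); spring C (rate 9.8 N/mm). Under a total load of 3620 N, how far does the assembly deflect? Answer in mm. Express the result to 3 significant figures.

36.8 mm

k_A = Gd⁴/(8D³N_a) = (68.2×10³)(11.1⁴)/(8·95.0³·7) = 21.563 N/mm
Parallel: k_eq = 21.563 + 67 + 9.8 = 98.363 N/mm
δ = F/k_eq = 3620/98.363 = 36.802 mm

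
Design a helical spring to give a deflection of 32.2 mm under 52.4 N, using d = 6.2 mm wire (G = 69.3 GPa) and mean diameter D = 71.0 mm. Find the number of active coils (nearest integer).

22

Required rate k = F/δ = 52.4/32.2 = 1.6273 N/mm
N_a = Gd⁴/(8D³k) = (69.3×10³ × 6.2⁴)/(8 × 71.0³ × 1.6273)
    = 1.024e+08 / 4.65951e+06 = 21.98 → 22 coils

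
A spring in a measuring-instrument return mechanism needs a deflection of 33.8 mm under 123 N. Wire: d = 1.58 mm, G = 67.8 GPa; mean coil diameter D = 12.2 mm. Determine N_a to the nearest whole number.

Required rate k = F/δ = 123/33.8 = 3.6391 N/mm
N_a = Gd⁴/(8D³k) = (67.8×10³ × 1.58⁴)/(8 × 12.2³ × 3.6391)
    = 422530 / 52863.7 = 7.993 → 8 coils

8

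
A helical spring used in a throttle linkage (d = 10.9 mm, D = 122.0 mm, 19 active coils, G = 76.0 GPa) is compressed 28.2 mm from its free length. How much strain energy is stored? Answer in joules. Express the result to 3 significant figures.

1.55 J

k = Gd⁴/(8D³N_a) = (76.0×10³)(10.9⁴)/(8·122.0³·19) = 3.8868 N/mm
U = ½kδ² = 0.5 × 3.8868 × 28.2² = 1545.5 N·mm = 1.5455 J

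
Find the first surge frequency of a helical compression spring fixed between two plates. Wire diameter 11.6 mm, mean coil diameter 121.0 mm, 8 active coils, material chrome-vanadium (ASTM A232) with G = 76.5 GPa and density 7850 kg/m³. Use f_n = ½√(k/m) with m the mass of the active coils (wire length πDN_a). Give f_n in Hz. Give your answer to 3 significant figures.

k = Gd⁴/(8D³N_a) = (76.5×10³)(11.6⁴)/(8·121.0³·8) = 12.217 N/mm = 12217 N/m
Wire length L = πDN_a = π·121.0·8 = 3041.1 mm
m = ρ·(πd²/4)·L = 7850 × 105.68×10⁻⁶ m² × 3.0411 m = 2.5229 kg
f_n = ½√(k/m) = 0.5·√(12217/2.5229) = 0.5·√(4842.4) = 34.794 Hz

34.8 Hz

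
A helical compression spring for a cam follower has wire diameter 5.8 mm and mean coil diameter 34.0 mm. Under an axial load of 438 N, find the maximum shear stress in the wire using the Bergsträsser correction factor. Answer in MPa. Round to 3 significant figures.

242 MPa

Spring index C = D/d = 34.0/5.8 = 5.8621
K_B = (4C+2)/(4C−3) = 25.448/20.448 = 1.2445
τ₀ = 8FD/(πd³) = 8·438·34.0/(π·5.8³) = 119136/612.96 = 194.36 MPa
τ_max = K·τ₀ = 1.2445 × 194.36 = 241.89 MPa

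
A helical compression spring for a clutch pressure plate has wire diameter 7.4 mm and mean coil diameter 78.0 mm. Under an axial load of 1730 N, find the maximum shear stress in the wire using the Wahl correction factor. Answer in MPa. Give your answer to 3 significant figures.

964 MPa

Spring index C = D/d = 78.0/7.4 = 10.5405
K_W = (4C−1)/(4C−4) + 0.615/C = 41.162/38.162 + 0.0583 = 1.1370
τ₀ = 8FD/(πd³) = 8·1730·78.0/(π·7.4³) = 1.07952e+06/1273 = 847.98 MPa
τ_max = K·τ₀ = 1.1370 × 847.98 = 964.12 MPa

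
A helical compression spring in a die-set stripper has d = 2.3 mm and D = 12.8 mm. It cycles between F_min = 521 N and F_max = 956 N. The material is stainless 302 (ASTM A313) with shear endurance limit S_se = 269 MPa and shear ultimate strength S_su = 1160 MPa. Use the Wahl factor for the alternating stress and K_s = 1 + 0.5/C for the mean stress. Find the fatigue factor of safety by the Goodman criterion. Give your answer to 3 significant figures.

C = D/d = 12.8/2.3 = 5.5652; K_W = (4C−1)/(4C−4)+0.615/C = 1.2748; K_s = 1+0.5/C = 1.0898
F_a = (F_max−F_min)/2 = 217.5 N; F_m = (F_max+F_min)/2 = 738.5 N
τ_a = K_W·8F_aD/(πd³) = 1.2748 × 582.67 = 742.79 MPa
τ_m = K_s·8F_mD/(πd³) = 1.0898 × 1978.4 = 2156.2 MPa
Goodman: 1/n_f = τ_a/S_se + τ_m/S_su = 742.79/269 + 2156.2/1160 = 2.76130 + 1.85876 = 4.6201
n_f = 1/4.6201 = 0.2164

0.216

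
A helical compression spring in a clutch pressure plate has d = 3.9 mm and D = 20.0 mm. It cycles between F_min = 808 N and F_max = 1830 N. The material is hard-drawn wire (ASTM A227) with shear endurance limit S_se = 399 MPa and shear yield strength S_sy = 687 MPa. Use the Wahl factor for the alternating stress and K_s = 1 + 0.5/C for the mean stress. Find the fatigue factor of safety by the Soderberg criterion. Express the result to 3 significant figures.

0.309

C = D/d = 20.0/3.9 = 5.1282; K_W = (4C−1)/(4C−4)+0.615/C = 1.3016; K_s = 1+0.5/C = 1.0975
F_a = (F_max−F_min)/2 = 511 N; F_m = (F_max+F_min)/2 = 1319 N
τ_a = K_W·8F_aD/(πd³) = 1.3016 × 438.73 = 571.05 MPa
τ_m = K_s·8F_mD/(πd³) = 1.0975 × 1132.5 = 1242.9 MPa
Soderberg: 1/n_f = τ_a/S_se + τ_m/S_sy = 571.05/399 + 1242.9/687 = 1.43121 + 1.80913 = 3.2403
n_f = 1/3.2403 = 0.3086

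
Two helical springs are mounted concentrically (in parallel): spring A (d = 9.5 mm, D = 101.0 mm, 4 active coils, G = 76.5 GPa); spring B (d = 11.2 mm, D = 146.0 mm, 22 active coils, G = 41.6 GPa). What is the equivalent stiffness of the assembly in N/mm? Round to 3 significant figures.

20.1 N/mm

k_A = Gd⁴/(8D³N_a) = (76.5×10³)(9.5⁴)/(8·101.0³·4) = 18.899 N/mm
k_B = Gd⁴/(8D³N_a) = (41.6×10³)(11.2⁴)/(8·146.0³·22) = 1.1951 N/mm
Parallel: k_eq = 18.899 + 1.1951 = 20.094 N/mm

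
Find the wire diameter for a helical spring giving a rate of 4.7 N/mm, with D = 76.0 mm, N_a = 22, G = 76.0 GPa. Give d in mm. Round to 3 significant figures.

d = (8D³N_a·k / G)^(1/4) = (8·76.0³·22·4.7 / (76.0×10³))^0.25
  = (4777.9)^0.25 = 8.3140 mm

8.31 mm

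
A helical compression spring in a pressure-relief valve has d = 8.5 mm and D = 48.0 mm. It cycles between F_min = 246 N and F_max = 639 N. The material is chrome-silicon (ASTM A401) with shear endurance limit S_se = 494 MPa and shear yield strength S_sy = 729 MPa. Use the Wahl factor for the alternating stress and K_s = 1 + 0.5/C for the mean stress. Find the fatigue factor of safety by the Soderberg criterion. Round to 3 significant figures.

4.31

C = D/d = 48.0/8.5 = 5.6471; K_W = (4C−1)/(4C−4)+0.615/C = 1.2703; K_s = 1+0.5/C = 1.0885
F_a = (F_max−F_min)/2 = 196.5 N; F_m = (F_max+F_min)/2 = 442.5 N
τ_a = K_W·8F_aD/(πd³) = 1.2703 × 39.11 = 49.681 MPa
τ_m = K_s·8F_mD/(πd³) = 1.0885 × 88.072 = 95.87 MPa
Soderberg: 1/n_f = τ_a/S_se + τ_m/S_sy = 49.681/494 + 95.87/729 = 0.10057 + 0.13151 = 0.23208
n_f = 1/0.23208 = 4.309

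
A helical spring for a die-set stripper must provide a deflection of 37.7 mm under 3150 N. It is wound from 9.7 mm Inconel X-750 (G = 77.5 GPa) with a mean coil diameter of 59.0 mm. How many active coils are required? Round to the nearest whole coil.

Required rate k = F/δ = 3150/37.7 = 83.554 N/mm
N_a = Gd⁴/(8D³k) = (77.5×10³ × 9.7⁴)/(8 × 59.0³ × 83.554)
    = 6.86102e+08 / 1.37283e+08 = 4.998 → 5 coils

5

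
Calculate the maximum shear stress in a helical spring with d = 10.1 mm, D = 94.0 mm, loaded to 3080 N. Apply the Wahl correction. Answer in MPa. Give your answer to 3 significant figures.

Spring index C = D/d = 94.0/10.1 = 9.3069
K_W = (4C−1)/(4C−4) + 0.615/C = 36.228/33.228 + 0.0661 = 1.1564
τ₀ = 8FD/(πd³) = 8·3080·94.0/(π·10.1³) = 2.31616e+06/3236.8 = 715.57 MPa
τ_max = K·τ₀ = 1.1564 × 715.57 = 827.47 MPa

827 MPa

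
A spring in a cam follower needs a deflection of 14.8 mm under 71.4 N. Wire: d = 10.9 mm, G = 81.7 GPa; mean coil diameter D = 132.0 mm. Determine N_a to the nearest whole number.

13

Required rate k = F/δ = 71.4/14.8 = 4.8243 N/mm
N_a = Gd⁴/(8D³k) = (81.7×10³ × 10.9⁴)/(8 × 132.0³ × 4.8243)
    = 1.15326e+09 / 8.87663e+07 = 12.99 → 13 coils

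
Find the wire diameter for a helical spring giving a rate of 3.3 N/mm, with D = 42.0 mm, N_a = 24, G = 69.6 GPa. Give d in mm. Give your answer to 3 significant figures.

d = (8D³N_a·k / G)^(1/4) = (8·42.0³·24·3.3 / (69.6×10³))^0.25
  = (674.46)^0.25 = 5.0961 mm

5.10 mm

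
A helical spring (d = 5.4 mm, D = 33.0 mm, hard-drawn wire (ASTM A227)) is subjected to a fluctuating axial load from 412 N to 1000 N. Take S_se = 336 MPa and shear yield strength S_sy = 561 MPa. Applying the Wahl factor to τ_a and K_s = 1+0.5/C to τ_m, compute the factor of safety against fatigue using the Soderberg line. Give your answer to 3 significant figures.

C = D/d = 33.0/5.4 = 6.1111; K_W = (4C−1)/(4C−4)+0.615/C = 1.2474; K_s = 1+0.5/C = 1.0818
F_a = (F_max−F_min)/2 = 294 N; F_m = (F_max+F_min)/2 = 706 N
τ_a = K_W·8F_aD/(πd³) = 1.2474 × 156.9 = 195.71 MPa
τ_m = K_s·8F_mD/(πd³) = 1.0818 × 376.77 = 407.6 MPa
Soderberg: 1/n_f = τ_a/S_se + τ_m/S_sy = 195.71/336 + 407.6/561 = 0.58248 + 0.72656 = 1.309
n_f = 1/1.309 = 0.7639

0.764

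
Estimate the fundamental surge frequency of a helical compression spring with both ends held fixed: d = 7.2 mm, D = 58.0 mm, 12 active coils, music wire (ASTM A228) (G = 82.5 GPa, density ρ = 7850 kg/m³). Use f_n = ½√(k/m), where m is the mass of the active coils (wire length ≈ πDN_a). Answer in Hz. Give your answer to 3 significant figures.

65.1 Hz

k = Gd⁴/(8D³N_a) = (82.5×10³)(7.2⁴)/(8·58.0³·12) = 11.837 N/mm = 11837 N/m
Wire length L = πDN_a = π·58.0·12 = 2186.5 mm
m = ρ·(πd²/4)·L = 7850 × 40.715×10⁻⁶ m² × 2.1865 m = 0.69885 kg
f_n = ½√(k/m) = 0.5·√(11837/0.69885) = 0.5·√(16937) = 65.072 Hz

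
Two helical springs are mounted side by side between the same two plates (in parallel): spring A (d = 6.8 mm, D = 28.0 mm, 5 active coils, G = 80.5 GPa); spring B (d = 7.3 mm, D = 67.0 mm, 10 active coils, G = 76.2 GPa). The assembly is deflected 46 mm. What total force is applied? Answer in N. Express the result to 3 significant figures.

k_A = Gd⁴/(8D³N_a) = (80.5×10³)(6.8⁴)/(8·28.0³·5) = 196.02 N/mm
k_B = Gd⁴/(8D³N_a) = (76.2×10³)(7.3⁴)/(8·67.0³·10) = 8.9936 N/mm
Parallel: k_eq = 196.02 + 8.9936 = 205.01 N/mm
F = k_eq·δ = 205.01·46 = 9430.6 N

9430 N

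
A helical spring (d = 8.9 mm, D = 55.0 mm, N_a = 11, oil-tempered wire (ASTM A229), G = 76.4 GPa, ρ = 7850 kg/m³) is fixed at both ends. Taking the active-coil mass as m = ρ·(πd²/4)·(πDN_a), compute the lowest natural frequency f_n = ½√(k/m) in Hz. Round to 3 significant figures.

93.9 Hz

k = Gd⁴/(8D³N_a) = (76.4×10³)(8.9⁴)/(8·55.0³·11) = 32.74 N/mm = 32740 N/m
Wire length L = πDN_a = π·55.0·11 = 1900.7 mm
m = ρ·(πd²/4)·L = 7850 × 62.211×10⁻⁶ m² × 1.9007 m = 0.92821 kg
f_n = ½√(k/m) = 0.5·√(32740/0.92821) = 0.5·√(35273) = 93.905 Hz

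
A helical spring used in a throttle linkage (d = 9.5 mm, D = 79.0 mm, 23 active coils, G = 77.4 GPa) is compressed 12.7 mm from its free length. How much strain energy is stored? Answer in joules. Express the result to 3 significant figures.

0.560 J

k = Gd⁴/(8D³N_a) = (77.4×10³)(9.5⁴)/(8·79.0³·23) = 6.9492 N/mm
U = ½kδ² = 0.5 × 6.9492 × 12.7² = 560.42 N·mm = 0.56042 J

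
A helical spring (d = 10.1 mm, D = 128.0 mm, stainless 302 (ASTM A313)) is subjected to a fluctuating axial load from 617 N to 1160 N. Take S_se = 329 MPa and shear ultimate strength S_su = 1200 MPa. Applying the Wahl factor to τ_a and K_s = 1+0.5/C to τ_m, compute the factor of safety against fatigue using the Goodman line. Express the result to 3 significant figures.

C = D/d = 128.0/10.1 = 12.6733; K_W = (4C−1)/(4C−4)+0.615/C = 1.1128; K_s = 1+0.5/C = 1.0395
F_a = (F_max−F_min)/2 = 271.5 N; F_m = (F_max+F_min)/2 = 888.5 N
τ_a = K_W·8F_aD/(πd³) = 1.1128 × 85.893 = 95.579 MPa
τ_m = K_s·8F_mD/(πd³) = 1.0395 × 281.09 = 292.18 MPa
Goodman: 1/n_f = τ_a/S_se + τ_m/S_su = 95.579/329 + 292.18/1200 = 0.29051 + 0.24348 = 0.534
n_f = 1/0.534 = 1.873

1.87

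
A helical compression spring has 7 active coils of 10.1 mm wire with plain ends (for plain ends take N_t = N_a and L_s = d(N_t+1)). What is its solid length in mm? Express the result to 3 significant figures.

80.8 mm

plain ends: N_t = N_a = 7
L_s = d·(N_t+1) = 10.1 × 8 = 80.8 mm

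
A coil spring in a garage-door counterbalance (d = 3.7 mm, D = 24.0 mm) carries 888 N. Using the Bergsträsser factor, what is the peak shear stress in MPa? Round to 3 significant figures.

1300 MPa

Spring index C = D/d = 24.0/3.7 = 6.4865
K_B = (4C+2)/(4C−3) = 27.946/22.946 = 1.2179
τ₀ = 8FD/(πd³) = 8·888·24.0/(π·3.7³) = 170496/159.13 = 1071.4 MPa
τ_max = K·τ₀ = 1.2179 × 1071.4 = 1304.9 MPa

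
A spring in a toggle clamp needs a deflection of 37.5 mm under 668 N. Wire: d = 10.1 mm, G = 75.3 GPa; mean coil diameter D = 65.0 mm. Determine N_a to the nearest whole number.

20

Required rate k = F/δ = 668/37.5 = 17.813 N/mm
N_a = Gd⁴/(8D³k) = (75.3×10³ × 10.1⁴)/(8 × 65.0³ × 17.813)
    = 7.83575e+08 / 3.91359e+07 = 20.02 → 20 coils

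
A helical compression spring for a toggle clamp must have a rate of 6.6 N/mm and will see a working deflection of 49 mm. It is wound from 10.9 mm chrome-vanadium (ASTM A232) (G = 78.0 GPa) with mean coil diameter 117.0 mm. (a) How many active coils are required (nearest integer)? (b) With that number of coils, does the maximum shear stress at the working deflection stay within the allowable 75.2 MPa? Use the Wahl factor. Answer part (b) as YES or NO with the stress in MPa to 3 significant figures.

(a) 13 coils; (b) NO, τ_max = 84.5 MPa

N_a = Gd⁴/(8D³k) = (78.0×10³)(10.9⁴)/(8·117.0³·6.6) = 13.02 → N_a = 13
Actual rate k = Gd⁴/(8D³·13) = 6.6101 N/mm
Working load F = kδ = 6.6101·49 = 323.9 N
C = 117.0/10.9 = 10.7339; K_W = (4C−1)/(4C−4)+0.615/C = 1.1343
τ_max = K_W·8FD/(πd³) = 1.1343·74.516 = 84.527 MPa
τ_max > 75.2 MPa → exceeds allowable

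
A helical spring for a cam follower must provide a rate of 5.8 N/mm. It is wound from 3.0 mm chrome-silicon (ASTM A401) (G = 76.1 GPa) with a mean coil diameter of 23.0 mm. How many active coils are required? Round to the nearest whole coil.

N_a = Gd⁴/(8D³k) = (76.1×10³ × 3.0⁴)/(8 × 23.0³ × 5.8)
    = 6.1641e+06 / 564549 = 10.92 → 11 coils

11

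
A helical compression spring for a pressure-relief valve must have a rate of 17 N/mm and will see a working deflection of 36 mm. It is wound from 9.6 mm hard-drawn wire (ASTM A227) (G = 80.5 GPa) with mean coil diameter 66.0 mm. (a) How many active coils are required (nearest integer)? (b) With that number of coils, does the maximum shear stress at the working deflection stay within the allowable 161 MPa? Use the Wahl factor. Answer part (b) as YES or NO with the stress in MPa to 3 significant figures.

N_a = Gd⁴/(8D³k) = (80.5×10³)(9.6⁴)/(8·66.0³·17) = 17.49 → N_a = 17
Actual rate k = Gd⁴/(8D³·17) = 17.487 N/mm
Working load F = kδ = 17.487·36 = 629.52 N
C = 66.0/9.6 = 6.8750; K_W = (4C−1)/(4C−4)+0.615/C = 1.2171
τ_max = K_W·8FD/(πd³) = 1.2171·119.59 = 145.55 MPa
τ_max ≤ 161 MPa → acceptable

(a) 17 coils; (b) YES, τ_max = 146 MPa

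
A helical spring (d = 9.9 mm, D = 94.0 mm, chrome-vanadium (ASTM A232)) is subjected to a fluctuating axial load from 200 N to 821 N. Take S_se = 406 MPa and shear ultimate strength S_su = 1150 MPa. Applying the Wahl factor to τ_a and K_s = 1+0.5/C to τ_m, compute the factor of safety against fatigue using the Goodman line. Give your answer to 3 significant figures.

3.00

C = D/d = 94.0/9.9 = 9.4949; K_W = (4C−1)/(4C−4)+0.615/C = 1.1531; K_s = 1+0.5/C = 1.0527
F_a = (F_max−F_min)/2 = 310.5 N; F_m = (F_max+F_min)/2 = 510.5 N
τ_a = K_W·8F_aD/(πd³) = 1.1531 × 76.599 = 88.323 MPa
τ_m = K_s·8F_mD/(πd³) = 1.0527 × 125.94 = 132.57 MPa
Goodman: 1/n_f = τ_a/S_se + τ_m/S_su = 88.323/406 + 132.57/1150 = 0.21755 + 0.11528 = 0.33282
n_f = 1/0.33282 = 3.005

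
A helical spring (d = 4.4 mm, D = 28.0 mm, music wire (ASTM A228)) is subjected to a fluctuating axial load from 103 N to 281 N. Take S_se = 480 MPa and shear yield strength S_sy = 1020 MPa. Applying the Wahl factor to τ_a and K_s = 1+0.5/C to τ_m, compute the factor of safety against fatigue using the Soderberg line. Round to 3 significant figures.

C = D/d = 28.0/4.4 = 6.3636; K_W = (4C−1)/(4C−4)+0.615/C = 1.2365; K_s = 1+0.5/C = 1.0786
F_a = (F_max−F_min)/2 = 89 N; F_m = (F_max+F_min)/2 = 192 N
τ_a = K_W·8F_aD/(πd³) = 1.2365 × 74.496 = 92.112 MPa
τ_m = K_s·8F_mD/(πd³) = 1.0786 × 160.71 = 173.34 MPa
Soderberg: 1/n_f = τ_a/S_se + τ_m/S_sy = 92.112/480 + 173.34/1020 = 0.19190 + 0.16994 = 0.36184
n_f = 1/0.36184 = 2.764

2.76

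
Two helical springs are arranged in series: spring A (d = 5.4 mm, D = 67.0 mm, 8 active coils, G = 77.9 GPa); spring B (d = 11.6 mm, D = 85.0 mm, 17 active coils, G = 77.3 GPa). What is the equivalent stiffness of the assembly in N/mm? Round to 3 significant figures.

2.85 N/mm

k_A = Gd⁴/(8D³N_a) = (77.9×10³)(5.4⁴)/(8·67.0³·8) = 3.4412 N/mm
k_B = Gd⁴/(8D³N_a) = (77.3×10³)(11.6⁴)/(8·85.0³·17) = 16.758 N/mm
Series: 1/k_eq = 1/3.4412 + 1/16.758 = 0.35027; k_eq = 2.8549 N/mm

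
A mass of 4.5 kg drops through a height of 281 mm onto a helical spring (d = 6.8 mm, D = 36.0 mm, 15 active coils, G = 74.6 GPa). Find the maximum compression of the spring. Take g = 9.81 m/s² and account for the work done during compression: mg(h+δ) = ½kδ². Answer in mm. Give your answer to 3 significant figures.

31.1 mm

k = Gd⁴/(8D³N_a) = (74.6×10³)(6.8⁴)/(8·36.0³·15) = 28.49 N/mm
W = mg = 4.5 × 9.81 = 44.145 N
½kδ² − Wδ − Wh = 0 → δ = (W + √(W² + 2kWh))/k
δ = (44.145 + √(1948.8 + 706811))/28.49 = (44.145 + 841.88)/28.49 = 31.1 mm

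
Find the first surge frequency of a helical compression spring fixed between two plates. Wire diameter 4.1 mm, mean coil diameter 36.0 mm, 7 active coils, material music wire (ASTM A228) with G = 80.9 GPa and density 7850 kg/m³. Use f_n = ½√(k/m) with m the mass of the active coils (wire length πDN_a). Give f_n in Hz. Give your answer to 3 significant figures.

163 Hz

k = Gd⁴/(8D³N_a) = (80.9×10³)(4.1⁴)/(8·36.0³·7) = 8.7496 N/mm = 8749.6 N/m
Wire length L = πDN_a = π·36.0·7 = 791.68 mm
m = ρ·(πd²/4)·L = 7850 × 13.203×10⁻⁶ m² × 0.79168 m = 0.08205 kg
f_n = ½√(k/m) = 0.5·√(8749.6/0.08205) = 0.5·√(1.0664e+05) = 163.28 Hz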